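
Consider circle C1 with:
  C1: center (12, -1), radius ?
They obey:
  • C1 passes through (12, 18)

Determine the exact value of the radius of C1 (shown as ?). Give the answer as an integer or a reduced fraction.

19

1. [C1∋P]  r_C1² − 361 = 0  ⇒  r_C1 = 19 (r>0 drops 1)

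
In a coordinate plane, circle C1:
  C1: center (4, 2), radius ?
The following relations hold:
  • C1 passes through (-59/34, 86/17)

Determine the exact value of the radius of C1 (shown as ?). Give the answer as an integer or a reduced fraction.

1. [C1∋P]  r_C1² − 169/4 = 0  ⇒  r_C1 = 13/2 (r>0 drops 1)

13/2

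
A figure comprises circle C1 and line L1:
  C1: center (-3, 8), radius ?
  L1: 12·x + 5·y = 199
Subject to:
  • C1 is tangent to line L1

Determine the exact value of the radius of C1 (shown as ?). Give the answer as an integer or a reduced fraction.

1. [C1‖L1]  r_C1² − 225 = 0  ⇒  r_C1 = 15 (r>0 drops 1)

15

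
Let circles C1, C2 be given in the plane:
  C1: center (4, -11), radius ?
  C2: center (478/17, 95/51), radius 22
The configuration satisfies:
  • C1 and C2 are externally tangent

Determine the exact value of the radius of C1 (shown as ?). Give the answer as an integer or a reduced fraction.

16/3

1. [ext C1·C2]  r_C1² + 44r_C1 − 2368/9 = 0  ⇒  r_C1 = 16/3 (r>0 drops 1)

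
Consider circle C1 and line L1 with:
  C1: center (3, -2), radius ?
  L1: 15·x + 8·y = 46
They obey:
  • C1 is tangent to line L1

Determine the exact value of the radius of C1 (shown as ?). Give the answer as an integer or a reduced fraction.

1

1. [C1‖L1]  r_C1² − 1 = 0  ⇒  r_C1 = 1 (r>0 drops 1)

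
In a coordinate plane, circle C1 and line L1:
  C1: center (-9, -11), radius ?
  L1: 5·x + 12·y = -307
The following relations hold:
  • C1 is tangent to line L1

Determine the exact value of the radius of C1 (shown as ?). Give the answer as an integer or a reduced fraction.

1. [C1‖L1]  r_C1² − 100 = 0  ⇒  r_C1 = 10 (r>0 drops 1)

10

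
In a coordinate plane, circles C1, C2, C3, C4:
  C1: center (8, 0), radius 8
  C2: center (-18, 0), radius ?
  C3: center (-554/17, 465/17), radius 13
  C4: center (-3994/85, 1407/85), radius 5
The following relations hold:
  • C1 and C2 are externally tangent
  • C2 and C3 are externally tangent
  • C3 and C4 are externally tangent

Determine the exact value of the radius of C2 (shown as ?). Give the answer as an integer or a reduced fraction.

1. [ext C1·C2]  r_C2² + 16r_C2 − 612 = 0  ⇒  r_C2 = 18 (r>0 drops 1)
2. [ext C2·C3]  r_C2² + 26r_C2 − 792 = 0  ⇒  r_C2 = 18 (r>0 drops 1)

18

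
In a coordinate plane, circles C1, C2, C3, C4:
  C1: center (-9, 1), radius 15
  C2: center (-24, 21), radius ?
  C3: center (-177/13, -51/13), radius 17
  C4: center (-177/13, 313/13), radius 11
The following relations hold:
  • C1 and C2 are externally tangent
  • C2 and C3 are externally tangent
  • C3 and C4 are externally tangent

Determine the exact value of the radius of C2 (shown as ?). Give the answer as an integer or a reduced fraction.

1. [ext C1·C2]  r_C2² + 30r_C2 − 400 = 0  ⇒  r_C2 = 10 (r>0 drops 1)
2. [ext C2·C3]  r_C2² + 34r_C2 − 440 = 0  ⇒  r_C2 = 10 (r>0 drops 1)

10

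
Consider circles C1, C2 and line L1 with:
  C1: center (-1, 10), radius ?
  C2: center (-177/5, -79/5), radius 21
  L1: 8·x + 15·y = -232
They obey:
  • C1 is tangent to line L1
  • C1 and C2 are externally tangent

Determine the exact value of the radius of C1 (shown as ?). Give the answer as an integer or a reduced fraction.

22

1. [C1‖L1]  r_C1² − 484 = 0  ⇒  r_C1 = 22 (r>0 drops 1)
2. [ext C1·C2]  r_C1² + 42r_C1 − 1408 = 0  ⇒  r_C1 = 22 (r>0 drops 1)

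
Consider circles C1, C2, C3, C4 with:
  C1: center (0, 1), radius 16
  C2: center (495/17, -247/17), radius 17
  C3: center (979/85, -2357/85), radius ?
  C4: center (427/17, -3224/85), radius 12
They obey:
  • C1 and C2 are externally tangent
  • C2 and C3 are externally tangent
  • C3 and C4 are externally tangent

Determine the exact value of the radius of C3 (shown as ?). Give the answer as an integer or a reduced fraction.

5

1. [ext C2·C3]  r_C3² + 34r_C3 − 195 = 0  ⇒  r_C3 = 5 (r>0 drops 1)
2. [ext C3·C4]  r_C3² + 24r_C3 − 145 = 0  ⇒  r_C3 = 5 (r>0 drops 1)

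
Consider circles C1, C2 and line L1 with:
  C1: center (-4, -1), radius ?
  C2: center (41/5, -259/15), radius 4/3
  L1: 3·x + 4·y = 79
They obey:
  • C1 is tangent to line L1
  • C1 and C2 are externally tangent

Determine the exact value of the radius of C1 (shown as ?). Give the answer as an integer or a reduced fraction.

19

1. [C1‖L1]  r_C1² − 361 = 0  ⇒  r_C1 = 19 (r>0 drops 1)
2. [ext C1·C2]  r_C1² + (8/3)r_C1 − 1235/3 = 0  ⇒  r_C1 = 19 (r>0 drops 1)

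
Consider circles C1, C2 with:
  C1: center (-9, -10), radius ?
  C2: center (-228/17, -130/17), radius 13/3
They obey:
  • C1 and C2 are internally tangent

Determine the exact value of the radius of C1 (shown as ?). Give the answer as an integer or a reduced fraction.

28/3

1. [int C1,C2]  r_C1² − (26/3)r_C1 − 56/9 = 0  ⇒  r_C1 = 28/3 (r>0 drops 1)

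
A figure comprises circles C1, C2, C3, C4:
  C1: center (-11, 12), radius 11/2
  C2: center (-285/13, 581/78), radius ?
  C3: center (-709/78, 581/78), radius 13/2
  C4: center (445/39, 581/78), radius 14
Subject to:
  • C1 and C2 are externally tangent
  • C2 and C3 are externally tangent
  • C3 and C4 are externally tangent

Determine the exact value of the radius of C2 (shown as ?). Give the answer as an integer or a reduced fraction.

1. [ext C1·C2]  r_C2² + 11r_C2 − 988/9 = 0  ⇒  r_C2 = 19/3 (r>0 drops 1)
2. [ext C2·C3]  r_C2² + 13r_C2 − 1102/9 = 0  ⇒  r_C2 = 19/3 (r>0 drops 1)

19/3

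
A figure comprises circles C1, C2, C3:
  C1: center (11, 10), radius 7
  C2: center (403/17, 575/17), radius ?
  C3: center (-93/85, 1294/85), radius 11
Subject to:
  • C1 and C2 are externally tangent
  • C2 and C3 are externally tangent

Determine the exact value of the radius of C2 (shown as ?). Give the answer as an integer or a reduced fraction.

1. [ext C1·C2]  r_C2² + 14r_C2 − 680 = 0  ⇒  r_C2 = 20 (r>0 drops 1)
2. [ext C2·C3]  r_C2² + 22r_C2 − 840 = 0  ⇒  r_C2 = 20 (r>0 drops 1)

20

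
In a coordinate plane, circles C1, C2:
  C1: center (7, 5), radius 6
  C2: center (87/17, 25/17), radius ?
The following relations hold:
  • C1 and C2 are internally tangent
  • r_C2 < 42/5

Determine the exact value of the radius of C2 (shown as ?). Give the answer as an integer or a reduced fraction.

1. [int C1,C2]  r_C2² − 12r_C2 + 20 = 0  ⇒  r_C2 = 2 or 10
2. given r_C2 < 42/5: keep 2

2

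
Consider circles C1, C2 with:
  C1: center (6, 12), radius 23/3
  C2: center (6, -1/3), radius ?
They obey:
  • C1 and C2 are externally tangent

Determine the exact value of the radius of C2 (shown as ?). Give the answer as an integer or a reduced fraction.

14/3

1. [ext C1·C2]  r_C2² + (46/3)r_C2 − 280/3 = 0  ⇒  r_C2 = 14/3 (r>0 drops 1)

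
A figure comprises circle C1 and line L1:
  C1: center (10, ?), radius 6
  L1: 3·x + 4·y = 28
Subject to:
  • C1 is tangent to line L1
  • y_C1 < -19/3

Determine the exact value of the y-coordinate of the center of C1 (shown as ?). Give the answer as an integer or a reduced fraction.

-8

1. [C1‖L1]  y_C1² + 1y_C1 − 56 = 0  ⇒  y_C1 = -8 or 7
2. given y_C1 < -19/3: keep -8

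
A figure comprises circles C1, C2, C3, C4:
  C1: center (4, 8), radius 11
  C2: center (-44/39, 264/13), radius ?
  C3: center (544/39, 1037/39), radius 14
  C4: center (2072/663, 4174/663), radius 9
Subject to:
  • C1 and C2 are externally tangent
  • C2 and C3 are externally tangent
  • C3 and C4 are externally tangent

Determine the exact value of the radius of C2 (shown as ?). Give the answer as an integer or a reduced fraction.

1. [ext C1·C2]  r_C2² + 22r_C2 − 511/9 = 0  ⇒  r_C2 = 7/3 (r>0 drops 1)
2. [ext C2·C3]  r_C2² + 28r_C2 − 637/9 = 0  ⇒  r_C2 = 7/3 (r>0 drops 1)

7/3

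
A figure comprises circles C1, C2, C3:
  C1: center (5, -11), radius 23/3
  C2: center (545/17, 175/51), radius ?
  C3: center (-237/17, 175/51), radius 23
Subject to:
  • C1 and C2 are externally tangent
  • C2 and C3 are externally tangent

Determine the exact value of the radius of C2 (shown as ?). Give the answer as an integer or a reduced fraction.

1. [ext C1·C2]  r_C2² + (46/3)r_C2 − 2645/3 = 0  ⇒  r_C2 = 23 (r>0 drops 1)
2. [ext C2·C3]  r_C2² + 46r_C2 − 1587 = 0  ⇒  r_C2 = 23 (r>0 drops 1)

23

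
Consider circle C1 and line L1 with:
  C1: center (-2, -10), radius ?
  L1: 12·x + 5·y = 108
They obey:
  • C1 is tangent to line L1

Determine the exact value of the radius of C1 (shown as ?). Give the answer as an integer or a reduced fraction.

14

1. [C1‖L1]  r_C1² − 196 = 0  ⇒  r_C1 = 14 (r>0 drops 1)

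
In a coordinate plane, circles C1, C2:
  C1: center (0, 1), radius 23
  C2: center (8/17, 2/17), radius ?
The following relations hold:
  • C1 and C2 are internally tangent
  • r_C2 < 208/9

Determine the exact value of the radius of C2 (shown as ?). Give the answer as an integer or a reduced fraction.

22

1. [int C1,C2]  r_C2² − 46r_C2 + 528 = 0  ⇒  r_C2 = 22 or 24
2. given r_C2 < 208/9: keep 22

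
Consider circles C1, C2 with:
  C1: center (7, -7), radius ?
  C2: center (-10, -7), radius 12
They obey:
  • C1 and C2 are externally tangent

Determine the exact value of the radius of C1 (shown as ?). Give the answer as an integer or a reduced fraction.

1. [ext C1·C2]  r_C1² + 24r_C1 − 145 = 0  ⇒  r_C1 = 5 (r>0 drops 1)

5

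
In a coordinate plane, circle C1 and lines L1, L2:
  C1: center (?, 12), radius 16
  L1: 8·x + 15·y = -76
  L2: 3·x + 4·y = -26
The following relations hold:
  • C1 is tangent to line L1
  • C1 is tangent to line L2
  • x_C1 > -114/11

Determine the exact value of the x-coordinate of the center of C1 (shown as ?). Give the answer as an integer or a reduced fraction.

1. [C1‖L1]  x_C1² + 64x_C1 − 132 = 0  ⇒  x_C1 = -66 or 2
2. [C1‖L2]  x_C1² + (148/3)x_C1 − 308/3 = 0  ⇒  x_C1 = -154/3 or 2

2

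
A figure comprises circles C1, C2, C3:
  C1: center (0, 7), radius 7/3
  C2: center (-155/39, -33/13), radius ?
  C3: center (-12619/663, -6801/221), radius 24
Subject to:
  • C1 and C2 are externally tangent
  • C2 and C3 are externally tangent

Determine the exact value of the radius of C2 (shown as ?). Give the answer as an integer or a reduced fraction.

1. [ext C1·C2]  r_C2² + (14/3)r_C2 − 304/3 = 0  ⇒  r_C2 = 8 (r>0 drops 1)
2. [ext C2·C3]  r_C2² + 48r_C2 − 448 = 0  ⇒  r_C2 = 8 (r>0 drops 1)

8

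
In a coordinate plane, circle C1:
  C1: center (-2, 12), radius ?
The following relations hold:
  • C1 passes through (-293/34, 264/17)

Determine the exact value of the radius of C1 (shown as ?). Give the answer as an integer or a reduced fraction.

1. [C1∋P]  r_C1² − 225/4 = 0  ⇒  r_C1 = 15/2 (r>0 drops 1)

15/2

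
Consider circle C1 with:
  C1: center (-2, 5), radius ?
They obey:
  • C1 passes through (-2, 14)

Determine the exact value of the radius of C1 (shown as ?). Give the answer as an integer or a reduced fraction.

1. [C1∋P]  r_C1² − 81 = 0  ⇒  r_C1 = 9 (r>0 drops 1)

9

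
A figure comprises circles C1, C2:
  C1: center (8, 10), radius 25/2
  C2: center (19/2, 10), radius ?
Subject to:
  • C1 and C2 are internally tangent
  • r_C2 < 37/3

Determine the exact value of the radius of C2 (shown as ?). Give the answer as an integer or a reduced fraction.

1. [int C1,C2]  r_C2² − 25r_C2 + 154 = 0  ⇒  r_C2 = 11 or 14
2. given r_C2 < 37/3: keep 11

11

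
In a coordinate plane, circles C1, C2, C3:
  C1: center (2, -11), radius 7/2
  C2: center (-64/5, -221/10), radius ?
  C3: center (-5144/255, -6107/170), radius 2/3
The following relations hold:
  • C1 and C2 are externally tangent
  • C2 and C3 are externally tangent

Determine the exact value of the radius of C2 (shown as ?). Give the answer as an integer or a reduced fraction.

15

1. [ext C1·C2]  r_C2² + 7r_C2 − 330 = 0  ⇒  r_C2 = 15 (r>0 drops 1)
2. [ext C2·C3]  r_C2² + (4/3)r_C2 − 245 = 0  ⇒  r_C2 = 15 (r>0 drops 1)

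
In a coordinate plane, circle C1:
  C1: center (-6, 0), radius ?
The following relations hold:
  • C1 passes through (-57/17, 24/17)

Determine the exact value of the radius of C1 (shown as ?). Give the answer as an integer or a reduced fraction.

3

1. [C1∋P]  r_C1² − 9 = 0  ⇒  r_C1 = 3 (r>0 drops 1)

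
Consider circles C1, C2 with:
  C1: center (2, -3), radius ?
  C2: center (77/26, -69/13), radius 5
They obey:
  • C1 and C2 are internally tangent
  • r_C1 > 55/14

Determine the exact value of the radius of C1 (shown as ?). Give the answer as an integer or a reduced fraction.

1. [int C1,C2]  r_C1² − 10r_C1 + 75/4 = 0  ⇒  r_C1 = 5/2 or 15/2
2. given r_C1 > 55/14: keep 15/2

15/2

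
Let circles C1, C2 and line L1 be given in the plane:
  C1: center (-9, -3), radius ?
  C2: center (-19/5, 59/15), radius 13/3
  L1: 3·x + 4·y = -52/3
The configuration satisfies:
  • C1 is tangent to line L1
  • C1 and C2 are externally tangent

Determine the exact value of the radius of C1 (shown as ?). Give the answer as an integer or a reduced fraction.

1. [C1‖L1]  r_C1² − 169/9 = 0  ⇒  r_C1 = 13/3 (r>0 drops 1)
2. [ext C1·C2]  r_C1² + (26/3)r_C1 − 169/3 = 0  ⇒  r_C1 = 13/3 (r>0 drops 1)

13/3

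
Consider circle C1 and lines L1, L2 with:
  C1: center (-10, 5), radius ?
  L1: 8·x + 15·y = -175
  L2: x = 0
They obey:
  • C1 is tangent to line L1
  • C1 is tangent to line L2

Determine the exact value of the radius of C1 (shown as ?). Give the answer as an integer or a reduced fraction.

1. [C1‖L1]  r_C1² − 100 = 0  ⇒  r_C1 = 10 (r>0 drops 1)
2. [C1‖L2]  r_C1² − 100 = 0  ⇒  r_C1 = 10 (r>0 drops 1)

10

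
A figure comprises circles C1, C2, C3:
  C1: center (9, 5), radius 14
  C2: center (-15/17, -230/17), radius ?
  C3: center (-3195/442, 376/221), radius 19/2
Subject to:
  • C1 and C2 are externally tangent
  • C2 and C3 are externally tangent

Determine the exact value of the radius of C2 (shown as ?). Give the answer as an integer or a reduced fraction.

1. [ext C1·C2]  r_C2² + 28r_C2 − 245 = 0  ⇒  r_C2 = 7 (r>0 drops 1)
2. [ext C2·C3]  r_C2² + 19r_C2 − 182 = 0  ⇒  r_C2 = 7 (r>0 drops 1)

7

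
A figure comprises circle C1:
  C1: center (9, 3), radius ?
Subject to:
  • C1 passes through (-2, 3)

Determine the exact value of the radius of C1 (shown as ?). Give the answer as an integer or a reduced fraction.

1. [C1∋P]  r_C1² − 121 = 0  ⇒  r_C1 = 11 (r>0 drops 1)

11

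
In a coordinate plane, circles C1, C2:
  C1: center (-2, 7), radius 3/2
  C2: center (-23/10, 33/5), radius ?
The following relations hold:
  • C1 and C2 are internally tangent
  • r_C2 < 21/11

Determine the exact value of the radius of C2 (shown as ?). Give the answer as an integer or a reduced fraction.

1

1. [int C1,C2]  r_C2² − 3r_C2 + 2 = 0  ⇒  r_C2 = 1 or 2
2. given r_C2 < 21/11: keep 1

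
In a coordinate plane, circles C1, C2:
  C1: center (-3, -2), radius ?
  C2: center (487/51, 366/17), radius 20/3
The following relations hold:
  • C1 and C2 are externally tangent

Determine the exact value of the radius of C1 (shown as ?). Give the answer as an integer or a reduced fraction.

1. [ext C1·C2]  r_C1² + (40/3)r_C1 − 2000/3 = 0  ⇒  r_C1 = 20 (r>0 drops 1)

20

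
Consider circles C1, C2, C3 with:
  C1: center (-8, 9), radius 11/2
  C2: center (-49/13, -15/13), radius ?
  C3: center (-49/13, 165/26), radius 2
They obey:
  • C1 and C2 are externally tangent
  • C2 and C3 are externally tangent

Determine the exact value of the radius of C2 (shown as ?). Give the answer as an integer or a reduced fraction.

11/2

1. [ext C1·C2]  r_C2² + 11r_C2 − 363/4 = 0  ⇒  r_C2 = 11/2 (r>0 drops 1)
2. [ext C2·C3]  r_C2² + 4r_C2 − 209/4 = 0  ⇒  r_C2 = 11/2 (r>0 drops 1)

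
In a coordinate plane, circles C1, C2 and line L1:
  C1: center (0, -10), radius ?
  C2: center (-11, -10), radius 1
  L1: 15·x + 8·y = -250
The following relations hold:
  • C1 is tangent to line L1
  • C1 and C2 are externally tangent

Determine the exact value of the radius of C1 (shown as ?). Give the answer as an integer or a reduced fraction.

10

1. [C1‖L1]  r_C1² − 100 = 0  ⇒  r_C1 = 10 (r>0 drops 1)
2. [ext C1·C2]  r_C1² + 2r_C1 − 120 = 0  ⇒  r_C1 = 10 (r>0 drops 1)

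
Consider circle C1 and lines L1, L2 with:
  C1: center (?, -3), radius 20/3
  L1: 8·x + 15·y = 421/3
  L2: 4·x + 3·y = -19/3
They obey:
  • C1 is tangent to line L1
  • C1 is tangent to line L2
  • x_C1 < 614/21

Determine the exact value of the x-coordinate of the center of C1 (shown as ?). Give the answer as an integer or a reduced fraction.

9

1. [C1‖L1]  x_C1² − (139/3)x_C1 + 336 = 0  ⇒  x_C1 = 9 or 112/3
2. [C1‖L2]  x_C1² − (4/3)x_C1 − 69 = 0  ⇒  x_C1 = -23/3 or 9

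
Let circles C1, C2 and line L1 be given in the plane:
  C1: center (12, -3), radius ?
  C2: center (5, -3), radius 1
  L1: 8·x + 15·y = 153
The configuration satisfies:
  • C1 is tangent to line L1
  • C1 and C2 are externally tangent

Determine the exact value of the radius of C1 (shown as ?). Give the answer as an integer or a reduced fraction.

6

1. [C1‖L1]  r_C1² − 36 = 0  ⇒  r_C1 = 6 (r>0 drops 1)
2. [ext C1·C2]  r_C1² + 2r_C1 − 48 = 0  ⇒  r_C1 = 6 (r>0 drops 1)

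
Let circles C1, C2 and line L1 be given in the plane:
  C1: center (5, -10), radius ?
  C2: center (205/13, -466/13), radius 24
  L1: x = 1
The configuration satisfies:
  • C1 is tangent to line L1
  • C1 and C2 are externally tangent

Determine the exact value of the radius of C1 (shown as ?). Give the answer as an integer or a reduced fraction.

4

1. [C1‖L1]  r_C1² − 16 = 0  ⇒  r_C1 = 4 (r>0 drops 1)
2. [ext C1·C2]  r_C1² + 48r_C1 − 208 = 0  ⇒  r_C1 = 4 (r>0 drops 1)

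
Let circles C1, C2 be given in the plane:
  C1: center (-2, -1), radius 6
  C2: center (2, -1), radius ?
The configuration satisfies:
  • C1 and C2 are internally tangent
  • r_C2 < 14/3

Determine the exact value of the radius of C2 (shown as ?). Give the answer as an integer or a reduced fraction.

1. [int C1,C2]  r_C2² − 12r_C2 + 20 = 0  ⇒  r_C2 = 2 or 10
2. given r_C2 < 14/3: keep 2

2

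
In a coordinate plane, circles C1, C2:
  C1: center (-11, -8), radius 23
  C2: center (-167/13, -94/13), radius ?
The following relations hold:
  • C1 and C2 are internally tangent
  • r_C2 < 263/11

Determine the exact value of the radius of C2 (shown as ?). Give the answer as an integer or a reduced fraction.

1. [int C1,C2]  r_C2² − 46r_C2 + 525 = 0  ⇒  r_C2 = 21 or 25
2. given r_C2 < 263/11: keep 21

21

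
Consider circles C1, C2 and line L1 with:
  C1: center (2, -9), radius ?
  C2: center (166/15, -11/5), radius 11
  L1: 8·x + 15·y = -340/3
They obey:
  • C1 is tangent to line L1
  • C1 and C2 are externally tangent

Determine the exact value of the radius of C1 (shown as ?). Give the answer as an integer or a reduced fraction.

1/3

1. [C1‖L1]  r_C1² − 1/9 = 0  ⇒  r_C1 = 1/3 (r>0 drops 1)
2. [ext C1·C2]  r_C1² + 22r_C1 − 67/9 = 0  ⇒  r_C1 = 1/3 (r>0 drops 1)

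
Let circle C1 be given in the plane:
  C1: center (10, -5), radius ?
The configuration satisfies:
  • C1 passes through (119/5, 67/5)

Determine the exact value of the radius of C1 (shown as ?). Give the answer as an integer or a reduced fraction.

23

1. [C1∋P]  r_C1² − 529 = 0  ⇒  r_C1 = 23 (r>0 drops 1)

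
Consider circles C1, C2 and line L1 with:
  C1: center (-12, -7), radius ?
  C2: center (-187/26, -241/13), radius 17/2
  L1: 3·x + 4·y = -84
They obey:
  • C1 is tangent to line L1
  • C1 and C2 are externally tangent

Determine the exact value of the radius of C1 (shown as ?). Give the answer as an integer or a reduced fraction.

1. [C1‖L1]  r_C1² − 16 = 0  ⇒  r_C1 = 4 (r>0 drops 1)
2. [ext C1·C2]  r_C1² + 17r_C1 − 84 = 0  ⇒  r_C1 = 4 (r>0 drops 1)

4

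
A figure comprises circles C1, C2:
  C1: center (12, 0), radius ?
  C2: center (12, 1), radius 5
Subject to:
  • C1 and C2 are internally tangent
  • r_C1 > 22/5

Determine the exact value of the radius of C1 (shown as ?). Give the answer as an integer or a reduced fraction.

6

1. [int C1,C2]  r_C1² − 10r_C1 + 24 = 0  ⇒  r_C1 = 4 or 6
2. given r_C1 > 22/5: keep 6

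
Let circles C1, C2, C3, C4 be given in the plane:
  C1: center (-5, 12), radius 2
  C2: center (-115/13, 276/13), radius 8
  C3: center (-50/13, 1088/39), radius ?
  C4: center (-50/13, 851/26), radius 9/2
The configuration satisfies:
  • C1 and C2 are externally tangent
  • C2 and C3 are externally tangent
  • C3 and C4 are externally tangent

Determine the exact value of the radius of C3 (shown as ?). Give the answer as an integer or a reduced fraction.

1. [ext C2·C3]  r_C3² + 16r_C3 − 49/9 = 0  ⇒  r_C3 = 1/3 (r>0 drops 1)
2. [ext C3·C4]  r_C3² + 9r_C3 − 28/9 = 0  ⇒  r_C3 = 1/3 (r>0 drops 1)

1/3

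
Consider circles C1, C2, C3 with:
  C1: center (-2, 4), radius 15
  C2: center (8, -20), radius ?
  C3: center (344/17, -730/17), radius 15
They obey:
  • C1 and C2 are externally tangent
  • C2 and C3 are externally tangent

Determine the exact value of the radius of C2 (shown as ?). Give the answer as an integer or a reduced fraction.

1. [ext C1·C2]  r_C2² + 30r_C2 − 451 = 0  ⇒  r_C2 = 11 (r>0 drops 1)
2. [ext C2·C3]  r_C2² + 30r_C2 − 451 = 0  ⇒  r_C2 = 11 (r>0 drops 1)

11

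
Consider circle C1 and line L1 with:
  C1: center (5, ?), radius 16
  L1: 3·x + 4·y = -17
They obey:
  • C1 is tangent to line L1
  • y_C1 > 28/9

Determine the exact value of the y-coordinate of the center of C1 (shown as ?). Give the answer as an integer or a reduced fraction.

12

1. [C1‖L1]  y_C1² + 16y_C1 − 336 = 0  ⇒  y_C1 = -28 or 12
2. given y_C1 > 28/9: keep 12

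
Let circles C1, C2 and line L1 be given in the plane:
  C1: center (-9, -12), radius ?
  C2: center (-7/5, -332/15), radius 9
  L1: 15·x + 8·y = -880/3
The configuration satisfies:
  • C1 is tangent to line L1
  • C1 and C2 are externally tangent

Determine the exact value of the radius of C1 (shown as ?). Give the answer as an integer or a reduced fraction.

11/3

1. [C1‖L1]  r_C1² − 121/9 = 0  ⇒  r_C1 = 11/3 (r>0 drops 1)
2. [ext C1·C2]  r_C1² + 18r_C1 − 715/9 = 0  ⇒  r_C1 = 11/3 (r>0 drops 1)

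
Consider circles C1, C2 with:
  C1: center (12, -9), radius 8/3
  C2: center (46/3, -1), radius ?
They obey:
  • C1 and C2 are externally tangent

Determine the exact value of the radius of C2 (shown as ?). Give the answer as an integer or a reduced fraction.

1. [ext C1·C2]  r_C2² + (16/3)r_C2 − 68 = 0  ⇒  r_C2 = 6 (r>0 drops 1)

6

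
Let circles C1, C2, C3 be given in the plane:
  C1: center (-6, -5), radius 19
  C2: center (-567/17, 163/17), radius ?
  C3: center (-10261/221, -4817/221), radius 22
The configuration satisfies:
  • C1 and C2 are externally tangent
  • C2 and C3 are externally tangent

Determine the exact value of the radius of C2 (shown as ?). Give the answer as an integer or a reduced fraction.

1. [ext C1·C2]  r_C2² + 38r_C2 − 600 = 0  ⇒  r_C2 = 12 (r>0 drops 1)
2. [ext C2·C3]  r_C2² + 44r_C2 − 672 = 0  ⇒  r_C2 = 12 (r>0 drops 1)

12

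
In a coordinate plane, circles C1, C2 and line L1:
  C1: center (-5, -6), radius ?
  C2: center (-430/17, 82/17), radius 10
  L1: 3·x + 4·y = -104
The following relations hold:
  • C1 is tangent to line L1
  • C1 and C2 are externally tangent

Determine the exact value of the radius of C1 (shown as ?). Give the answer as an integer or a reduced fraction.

1. [C1‖L1]  r_C1² − 169 = 0  ⇒  r_C1 = 13 (r>0 drops 1)
2. [ext C1·C2]  r_C1² + 20r_C1 − 429 = 0  ⇒  r_C1 = 13 (r>0 drops 1)

13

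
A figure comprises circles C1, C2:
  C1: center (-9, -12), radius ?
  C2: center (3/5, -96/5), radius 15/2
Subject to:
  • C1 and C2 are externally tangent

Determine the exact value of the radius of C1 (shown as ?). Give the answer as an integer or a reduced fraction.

9/2

1. [ext C1·C2]  r_C1² + 15r_C1 − 351/4 = 0  ⇒  r_C1 = 9/2 (r>0 drops 1)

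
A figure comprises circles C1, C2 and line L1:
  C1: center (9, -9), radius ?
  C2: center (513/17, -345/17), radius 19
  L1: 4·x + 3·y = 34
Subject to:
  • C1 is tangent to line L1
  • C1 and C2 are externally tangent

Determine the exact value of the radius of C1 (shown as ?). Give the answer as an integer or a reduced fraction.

1. [C1‖L1]  r_C1² − 25 = 0  ⇒  r_C1 = 5 (r>0 drops 1)
2. [ext C1·C2]  r_C1² + 38r_C1 − 215 = 0  ⇒  r_C1 = 5 (r>0 drops 1)

5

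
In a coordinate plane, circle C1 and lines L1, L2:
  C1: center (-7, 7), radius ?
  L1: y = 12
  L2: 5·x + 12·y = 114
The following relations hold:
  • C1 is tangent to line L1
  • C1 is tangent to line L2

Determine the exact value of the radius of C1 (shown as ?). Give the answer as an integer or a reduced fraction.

1. [C1‖L1]  r_C1² − 25 = 0  ⇒  r_C1 = 5 (r>0 drops 1)
2. [C1‖L2]  r_C1² − 25 = 0  ⇒  r_C1 = 5 (r>0 drops 1)

5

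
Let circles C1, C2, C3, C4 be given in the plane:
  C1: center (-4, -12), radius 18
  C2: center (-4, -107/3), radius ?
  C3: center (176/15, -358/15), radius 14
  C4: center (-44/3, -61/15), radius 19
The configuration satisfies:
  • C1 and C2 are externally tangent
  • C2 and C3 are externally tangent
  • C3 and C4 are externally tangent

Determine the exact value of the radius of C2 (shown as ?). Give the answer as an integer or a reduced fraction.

17/3

1. [ext C1·C2]  r_C2² + 36r_C2 − 2125/9 = 0  ⇒  r_C2 = 17/3 (r>0 drops 1)
2. [ext C2·C3]  r_C2² + 28r_C2 − 1717/9 = 0  ⇒  r_C2 = 17/3 (r>0 drops 1)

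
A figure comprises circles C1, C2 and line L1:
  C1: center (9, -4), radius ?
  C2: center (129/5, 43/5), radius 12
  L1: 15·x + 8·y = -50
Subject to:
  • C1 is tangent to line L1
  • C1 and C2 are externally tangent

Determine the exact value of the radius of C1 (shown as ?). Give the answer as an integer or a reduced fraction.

9

1. [C1‖L1]  r_C1² − 81 = 0  ⇒  r_C1 = 9 (r>0 drops 1)
2. [ext C1·C2]  r_C1² + 24r_C1 − 297 = 0  ⇒  r_C1 = 9 (r>0 drops 1)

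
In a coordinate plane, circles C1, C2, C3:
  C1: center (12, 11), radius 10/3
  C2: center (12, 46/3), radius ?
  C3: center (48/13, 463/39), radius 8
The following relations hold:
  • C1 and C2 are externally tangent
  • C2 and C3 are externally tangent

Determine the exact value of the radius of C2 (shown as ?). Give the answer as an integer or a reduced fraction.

1. [ext C1·C2]  r_C2² + (20/3)r_C2 − 23/3 = 0  ⇒  r_C2 = 1 (r>0 drops 1)
2. [ext C2·C3]  r_C2² + 16r_C2 − 17 = 0  ⇒  r_C2 = 1 (r>0 drops 1)

1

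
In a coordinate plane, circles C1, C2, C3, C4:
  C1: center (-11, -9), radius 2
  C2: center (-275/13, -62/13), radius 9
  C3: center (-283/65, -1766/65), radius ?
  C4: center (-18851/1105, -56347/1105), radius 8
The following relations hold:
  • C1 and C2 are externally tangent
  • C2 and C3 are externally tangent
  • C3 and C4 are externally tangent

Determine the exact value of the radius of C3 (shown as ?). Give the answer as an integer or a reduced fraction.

1. [ext C2·C3]  r_C3² + 18r_C3 − 703 = 0  ⇒  r_C3 = 19 (r>0 drops 1)
2. [ext C3·C4]  r_C3² + 16r_C3 − 665 = 0  ⇒  r_C3 = 19 (r>0 drops 1)

19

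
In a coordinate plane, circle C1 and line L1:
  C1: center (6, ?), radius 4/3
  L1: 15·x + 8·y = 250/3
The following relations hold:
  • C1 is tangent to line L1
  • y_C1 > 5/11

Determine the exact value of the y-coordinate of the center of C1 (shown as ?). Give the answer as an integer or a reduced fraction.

2

1. [C1‖L1]  y_C1² + (5/3)y_C1 − 22/3 = 0  ⇒  y_C1 = -11/3 or 2
2. given y_C1 > 5/11: keep 2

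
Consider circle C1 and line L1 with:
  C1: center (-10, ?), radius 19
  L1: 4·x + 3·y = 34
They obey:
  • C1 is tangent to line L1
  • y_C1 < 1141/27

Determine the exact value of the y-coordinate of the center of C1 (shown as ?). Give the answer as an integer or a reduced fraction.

-7

1. [C1‖L1]  y_C1² − (148/3)y_C1 − 1183/3 = 0  ⇒  y_C1 = -7 or 169/3
2. given y_C1 < 1141/27: keep -7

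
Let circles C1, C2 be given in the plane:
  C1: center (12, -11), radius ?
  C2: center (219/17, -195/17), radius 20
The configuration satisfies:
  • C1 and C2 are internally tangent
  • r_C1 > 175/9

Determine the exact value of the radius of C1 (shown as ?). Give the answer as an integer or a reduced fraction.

21

1. [int C1,C2]  r_C1² − 40r_C1 + 399 = 0  ⇒  r_C1 = 19 or 21
2. given r_C1 > 175/9: keep 21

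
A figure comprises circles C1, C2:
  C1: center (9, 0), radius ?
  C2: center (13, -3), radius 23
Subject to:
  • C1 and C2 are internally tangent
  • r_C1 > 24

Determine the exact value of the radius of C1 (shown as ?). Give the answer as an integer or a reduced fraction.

1. [int C1,C2]  r_C1² − 46r_C1 + 504 = 0  ⇒  r_C1 = 18 or 28
2. given r_C1 > 24: keep 28

28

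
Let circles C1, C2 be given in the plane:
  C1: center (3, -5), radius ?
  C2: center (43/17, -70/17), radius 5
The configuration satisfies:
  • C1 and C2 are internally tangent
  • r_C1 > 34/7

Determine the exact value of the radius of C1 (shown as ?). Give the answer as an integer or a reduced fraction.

1. [int C1,C2]  r_C1² − 10r_C1 + 24 = 0  ⇒  r_C1 = 4 or 6
2. given r_C1 > 34/7: keep 6

6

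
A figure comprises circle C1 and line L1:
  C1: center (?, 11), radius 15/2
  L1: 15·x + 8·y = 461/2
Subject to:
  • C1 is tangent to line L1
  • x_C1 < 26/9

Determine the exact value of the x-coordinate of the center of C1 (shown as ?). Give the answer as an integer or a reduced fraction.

1. [C1‖L1]  x_C1² − 19x_C1 + 18 = 0  ⇒  x_C1 = 1 or 18
2. given x_C1 < 26/9: keep 1

1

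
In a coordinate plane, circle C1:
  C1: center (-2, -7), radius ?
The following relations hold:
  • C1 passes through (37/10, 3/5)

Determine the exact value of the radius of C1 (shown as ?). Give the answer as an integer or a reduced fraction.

19/2

1. [C1∋P]  r_C1² − 361/4 = 0  ⇒  r_C1 = 19/2 (r>0 drops 1)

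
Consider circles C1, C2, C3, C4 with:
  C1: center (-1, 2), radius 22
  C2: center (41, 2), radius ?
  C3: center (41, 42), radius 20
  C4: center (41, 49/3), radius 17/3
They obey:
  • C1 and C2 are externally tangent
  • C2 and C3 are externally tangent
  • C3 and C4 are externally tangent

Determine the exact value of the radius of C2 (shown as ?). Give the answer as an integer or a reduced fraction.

1. [ext C1·C2]  r_C2² + 44r_C2 − 1280 = 0  ⇒  r_C2 = 20 (r>0 drops 1)
2. [ext C2·C3]  r_C2² + 40r_C2 − 1200 = 0  ⇒  r_C2 = 20 (r>0 drops 1)

20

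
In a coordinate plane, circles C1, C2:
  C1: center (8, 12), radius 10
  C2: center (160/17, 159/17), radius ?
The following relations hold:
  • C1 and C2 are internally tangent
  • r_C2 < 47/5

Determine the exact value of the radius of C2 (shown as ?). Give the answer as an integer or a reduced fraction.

1. [int C1,C2]  r_C2² − 20r_C2 + 91 = 0  ⇒  r_C2 = 7 or 13
2. given r_C2 < 47/5: keep 7

7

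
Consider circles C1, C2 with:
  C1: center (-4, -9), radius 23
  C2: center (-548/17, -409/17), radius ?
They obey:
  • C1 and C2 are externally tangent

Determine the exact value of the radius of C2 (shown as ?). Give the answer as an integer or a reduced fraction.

1. [ext C1·C2]  r_C2² + 46r_C2 − 495 = 0  ⇒  r_C2 = 9 (r>0 drops 1)

9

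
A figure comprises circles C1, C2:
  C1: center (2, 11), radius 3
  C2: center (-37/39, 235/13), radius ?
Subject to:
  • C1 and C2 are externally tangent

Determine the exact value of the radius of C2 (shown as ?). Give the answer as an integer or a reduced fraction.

14/3

1. [ext C1·C2]  r_C2² + 6r_C2 − 448/9 = 0  ⇒  r_C2 = 14/3 (r>0 drops 1)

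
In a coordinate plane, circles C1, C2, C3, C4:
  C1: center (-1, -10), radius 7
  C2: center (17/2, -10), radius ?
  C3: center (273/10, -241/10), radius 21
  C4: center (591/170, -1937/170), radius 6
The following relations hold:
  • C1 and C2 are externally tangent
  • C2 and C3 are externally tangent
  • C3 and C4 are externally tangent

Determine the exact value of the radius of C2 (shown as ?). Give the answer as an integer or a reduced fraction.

1. [ext C1·C2]  r_C2² + 14r_C2 − 165/4 = 0  ⇒  r_C2 = 5/2 (r>0 drops 1)
2. [ext C2·C3]  r_C2² + 42r_C2 − 445/4 = 0  ⇒  r_C2 = 5/2 (r>0 drops 1)

5/2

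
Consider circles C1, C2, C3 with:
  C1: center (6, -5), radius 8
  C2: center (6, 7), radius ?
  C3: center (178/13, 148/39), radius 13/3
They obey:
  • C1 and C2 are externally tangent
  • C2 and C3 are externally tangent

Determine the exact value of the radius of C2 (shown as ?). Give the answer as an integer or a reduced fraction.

4

1. [ext C1·C2]  r_C2² + 16r_C2 − 80 = 0  ⇒  r_C2 = 4 (r>0 drops 1)
2. [ext C2·C3]  r_C2² + (26/3)r_C2 − 152/3 = 0  ⇒  r_C2 = 4 (r>0 drops 1)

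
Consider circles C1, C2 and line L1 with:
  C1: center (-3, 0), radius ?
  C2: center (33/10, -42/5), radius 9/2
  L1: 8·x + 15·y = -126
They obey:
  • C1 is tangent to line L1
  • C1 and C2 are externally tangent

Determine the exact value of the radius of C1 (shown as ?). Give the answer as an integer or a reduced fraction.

6

1. [C1‖L1]  r_C1² − 36 = 0  ⇒  r_C1 = 6 (r>0 drops 1)
2. [ext C1·C2]  r_C1² + 9r_C1 − 90 = 0  ⇒  r_C1 = 6 (r>0 drops 1)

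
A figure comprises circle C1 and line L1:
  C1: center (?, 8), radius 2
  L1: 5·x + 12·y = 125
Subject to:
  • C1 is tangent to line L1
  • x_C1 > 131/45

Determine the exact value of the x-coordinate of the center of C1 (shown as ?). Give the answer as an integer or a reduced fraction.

1. [C1‖L1]  x_C1² − (58/5)x_C1 + 33/5 = 0  ⇒  x_C1 = 3/5 or 11
2. given x_C1 > 131/45: keep 11

11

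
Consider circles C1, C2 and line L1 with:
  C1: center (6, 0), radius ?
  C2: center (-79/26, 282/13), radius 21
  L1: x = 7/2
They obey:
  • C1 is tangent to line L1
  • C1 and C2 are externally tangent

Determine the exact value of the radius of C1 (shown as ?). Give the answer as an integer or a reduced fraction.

5/2

1. [C1‖L1]  r_C1² − 25/4 = 0  ⇒  r_C1 = 5/2 (r>0 drops 1)
2. [ext C1·C2]  r_C1² + 42r_C1 − 445/4 = 0  ⇒  r_C1 = 5/2 (r>0 drops 1)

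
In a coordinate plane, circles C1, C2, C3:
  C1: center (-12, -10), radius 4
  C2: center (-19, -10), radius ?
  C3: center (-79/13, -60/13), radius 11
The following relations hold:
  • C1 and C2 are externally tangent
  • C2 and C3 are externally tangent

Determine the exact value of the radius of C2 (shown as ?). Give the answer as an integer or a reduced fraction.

3

1. [ext C1·C2]  r_C2² + 8r_C2 − 33 = 0  ⇒  r_C2 = 3 (r>0 drops 1)
2. [ext C2·C3]  r_C2² + 22r_C2 − 75 = 0  ⇒  r_C2 = 3 (r>0 drops 1)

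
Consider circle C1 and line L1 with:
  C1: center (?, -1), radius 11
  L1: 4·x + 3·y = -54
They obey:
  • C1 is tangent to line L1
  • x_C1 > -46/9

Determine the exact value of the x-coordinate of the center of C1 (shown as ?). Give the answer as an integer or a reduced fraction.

1. [C1‖L1]  x_C1² + (51/2)x_C1 − 53/2 = 0  ⇒  x_C1 = -53/2 or 1
2. given x_C1 > -46/9: keep 1

1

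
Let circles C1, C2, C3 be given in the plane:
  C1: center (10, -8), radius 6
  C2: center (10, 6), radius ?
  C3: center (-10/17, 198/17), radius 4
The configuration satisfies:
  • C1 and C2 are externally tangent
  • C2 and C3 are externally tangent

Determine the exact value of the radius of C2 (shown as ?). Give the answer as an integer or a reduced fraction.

1. [ext C1·C2]  r_C2² + 12r_C2 − 160 = 0  ⇒  r_C2 = 8 (r>0 drops 1)
2. [ext C2·C3]  r_C2² + 8r_C2 − 128 = 0  ⇒  r_C2 = 8 (r>0 drops 1)

8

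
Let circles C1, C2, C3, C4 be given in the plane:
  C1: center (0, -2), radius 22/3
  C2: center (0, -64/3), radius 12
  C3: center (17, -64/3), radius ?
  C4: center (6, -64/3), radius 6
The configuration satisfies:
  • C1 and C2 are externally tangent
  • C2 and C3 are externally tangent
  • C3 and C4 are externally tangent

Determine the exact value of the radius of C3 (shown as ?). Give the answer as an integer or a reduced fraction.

5

1. [ext C2·C3]  r_C3² + 24r_C3 − 145 = 0  ⇒  r_C3 = 5 (r>0 drops 1)
2. [ext C3·C4]  r_C3² + 12r_C3 − 85 = 0  ⇒  r_C3 = 5 (r>0 drops 1)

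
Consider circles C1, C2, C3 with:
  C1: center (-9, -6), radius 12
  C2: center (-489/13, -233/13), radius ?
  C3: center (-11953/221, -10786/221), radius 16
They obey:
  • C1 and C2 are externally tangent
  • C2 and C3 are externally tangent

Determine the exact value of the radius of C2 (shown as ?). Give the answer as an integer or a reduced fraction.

1. [ext C1·C2]  r_C2² + 24r_C2 − 817 = 0  ⇒  r_C2 = 19 (r>0 drops 1)
2. [ext C2·C3]  r_C2² + 32r_C2 − 969 = 0  ⇒  r_C2 = 19 (r>0 drops 1)

19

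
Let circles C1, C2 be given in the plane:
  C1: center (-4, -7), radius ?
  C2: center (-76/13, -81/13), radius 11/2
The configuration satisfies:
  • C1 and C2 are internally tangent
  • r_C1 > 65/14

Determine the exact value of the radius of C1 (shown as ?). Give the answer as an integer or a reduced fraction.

15/2

1. [int C1,C2]  r_C1² − 11r_C1 + 105/4 = 0  ⇒  r_C1 = 7/2 or 15/2
2. given r_C1 > 65/14: keep 15/2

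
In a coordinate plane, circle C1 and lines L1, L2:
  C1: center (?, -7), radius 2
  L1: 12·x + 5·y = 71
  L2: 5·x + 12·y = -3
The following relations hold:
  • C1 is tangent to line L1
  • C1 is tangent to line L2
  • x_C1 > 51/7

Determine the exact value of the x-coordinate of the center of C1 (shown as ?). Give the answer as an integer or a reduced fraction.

1. [C1‖L1]  x_C1² − (53/3)x_C1 + 220/3 = 0  ⇒  x_C1 = 20/3 or 11
2. [C1‖L2]  x_C1² − (162/5)x_C1 + 1177/5 = 0  ⇒  x_C1 = 11 or 107/5

11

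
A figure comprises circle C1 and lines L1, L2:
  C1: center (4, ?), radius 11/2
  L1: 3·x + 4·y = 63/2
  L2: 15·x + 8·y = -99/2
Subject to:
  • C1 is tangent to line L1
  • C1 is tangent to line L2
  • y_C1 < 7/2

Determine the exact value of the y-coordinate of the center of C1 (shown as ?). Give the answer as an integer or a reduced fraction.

1. [C1‖L1]  y_C1² − (39/4)y_C1 − 47/2 = 0  ⇒  y_C1 = -2 or 47/4
2. [C1‖L2]  y_C1² + (219/8)y_C1 + 203/4 = 0  ⇒  y_C1 = -203/8 or -2

-2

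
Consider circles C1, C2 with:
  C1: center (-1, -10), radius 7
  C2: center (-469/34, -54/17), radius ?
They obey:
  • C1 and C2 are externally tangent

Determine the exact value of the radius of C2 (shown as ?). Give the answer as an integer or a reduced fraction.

15/2

1. [ext C1·C2]  r_C2² + 14r_C2 − 645/4 = 0  ⇒  r_C2 = 15/2 (r>0 drops 1)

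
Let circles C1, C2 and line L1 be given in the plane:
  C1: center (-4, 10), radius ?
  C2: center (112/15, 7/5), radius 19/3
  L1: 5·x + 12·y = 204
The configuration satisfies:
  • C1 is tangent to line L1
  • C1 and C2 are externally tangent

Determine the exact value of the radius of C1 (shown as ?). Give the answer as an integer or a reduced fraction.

8

1. [C1‖L1]  r_C1² − 64 = 0  ⇒  r_C1 = 8 (r>0 drops 1)
2. [ext C1·C2]  r_C1² + (38/3)r_C1 − 496/3 = 0  ⇒  r_C1 = 8 (r>0 drops 1)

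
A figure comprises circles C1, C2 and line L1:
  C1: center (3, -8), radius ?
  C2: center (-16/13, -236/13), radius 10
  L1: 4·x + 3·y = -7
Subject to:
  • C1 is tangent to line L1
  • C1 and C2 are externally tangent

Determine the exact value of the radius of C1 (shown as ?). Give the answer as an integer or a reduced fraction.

1. [C1‖L1]  r_C1² − 1 = 0  ⇒  r_C1 = 1 (r>0 drops 1)
2. [ext C1·C2]  r_C1² + 20r_C1 − 21 = 0  ⇒  r_C1 = 1 (r>0 drops 1)

1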